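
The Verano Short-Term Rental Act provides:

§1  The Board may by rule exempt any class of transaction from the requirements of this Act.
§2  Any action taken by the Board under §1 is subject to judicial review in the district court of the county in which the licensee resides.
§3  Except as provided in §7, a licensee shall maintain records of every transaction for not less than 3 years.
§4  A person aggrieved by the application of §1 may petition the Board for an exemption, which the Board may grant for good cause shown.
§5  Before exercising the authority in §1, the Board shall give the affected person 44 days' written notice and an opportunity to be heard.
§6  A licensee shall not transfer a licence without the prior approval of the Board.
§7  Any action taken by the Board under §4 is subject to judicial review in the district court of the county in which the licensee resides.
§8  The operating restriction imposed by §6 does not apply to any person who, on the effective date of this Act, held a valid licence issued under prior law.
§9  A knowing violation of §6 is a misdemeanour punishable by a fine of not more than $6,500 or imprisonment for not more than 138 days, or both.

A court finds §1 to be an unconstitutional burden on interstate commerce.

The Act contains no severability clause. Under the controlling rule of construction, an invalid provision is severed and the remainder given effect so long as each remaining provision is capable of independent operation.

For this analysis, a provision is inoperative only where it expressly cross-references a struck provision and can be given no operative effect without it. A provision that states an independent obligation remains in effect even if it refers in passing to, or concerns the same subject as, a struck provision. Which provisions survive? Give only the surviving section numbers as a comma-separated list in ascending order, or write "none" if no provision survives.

3, 6, 8, 9

§1 is struck. The only function of §2 is the judicial-review right for §1, so it cannot stand once §1 is removed. §4 merely fixes the exemption procedure for §1; with §1 gone it has nothing to operate on and falls away. §5 has no operative effect of its own apart from §1 and is therefore inoperative. §7 has no operative effect of its own apart from §4 and is therefore inoperative. Although §3 refers to §7, its operative terms do not depend on §7, so it remains in effect. With no severability clause, the stated default rule severs what cannot stand and enforces each remaining provision that can operate on its own. That leaves §3, §6, §8, and §9 in effect.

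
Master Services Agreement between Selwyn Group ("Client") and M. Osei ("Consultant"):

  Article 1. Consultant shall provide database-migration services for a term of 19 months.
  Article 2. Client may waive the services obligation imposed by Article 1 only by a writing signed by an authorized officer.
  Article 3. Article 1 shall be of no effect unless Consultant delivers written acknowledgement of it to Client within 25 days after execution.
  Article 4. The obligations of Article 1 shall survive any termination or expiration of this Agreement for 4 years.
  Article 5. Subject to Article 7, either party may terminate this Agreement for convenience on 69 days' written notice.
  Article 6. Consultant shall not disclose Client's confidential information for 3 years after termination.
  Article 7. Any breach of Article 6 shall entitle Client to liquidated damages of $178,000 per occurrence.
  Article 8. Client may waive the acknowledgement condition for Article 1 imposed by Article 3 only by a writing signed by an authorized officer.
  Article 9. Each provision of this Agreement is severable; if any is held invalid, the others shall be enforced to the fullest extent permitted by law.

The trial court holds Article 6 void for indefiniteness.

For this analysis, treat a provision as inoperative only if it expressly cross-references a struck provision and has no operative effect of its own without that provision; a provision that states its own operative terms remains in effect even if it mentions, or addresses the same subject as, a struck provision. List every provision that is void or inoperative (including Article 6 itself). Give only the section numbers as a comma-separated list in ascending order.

6, 7

Article 6 is struck. Article 7 has no operative effect of its own apart from Article 6 and is therefore inoperative. Although Article 5 refers to Article 7, its operative terms do not depend on Article 7, so it remains in effect. Article 9 is a severability clause and preserves every provision that can still be given independent effect. The provisions still in force are Article 1, Article 2, Article 3, Article 4, Article 5, Article 8, and Article 9.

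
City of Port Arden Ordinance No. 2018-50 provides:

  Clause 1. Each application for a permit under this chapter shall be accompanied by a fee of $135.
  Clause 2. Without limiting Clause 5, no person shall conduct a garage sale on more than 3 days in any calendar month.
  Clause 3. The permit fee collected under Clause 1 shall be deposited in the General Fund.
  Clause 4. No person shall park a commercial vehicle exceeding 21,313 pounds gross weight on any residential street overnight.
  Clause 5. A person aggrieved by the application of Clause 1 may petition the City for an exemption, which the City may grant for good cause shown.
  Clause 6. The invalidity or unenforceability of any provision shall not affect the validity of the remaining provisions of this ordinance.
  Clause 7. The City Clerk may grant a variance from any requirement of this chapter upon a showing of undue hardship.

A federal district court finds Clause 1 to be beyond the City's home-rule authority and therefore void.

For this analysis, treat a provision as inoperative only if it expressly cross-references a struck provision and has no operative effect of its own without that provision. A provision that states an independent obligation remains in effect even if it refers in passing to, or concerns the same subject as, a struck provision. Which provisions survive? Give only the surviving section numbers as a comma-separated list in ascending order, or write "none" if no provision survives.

2, 4, 6, 7

Clause 1 is struck. Clause 3 has no operative effect of its own apart from Clause 1 and is therefore inoperative. Clause 5 operates only by reference to Clause 1, so it falls with Clause 1. Clause 2 mentions Clause 5 but its own obligation stands independently of Clause 5, so Clause 2 is not affected. Clause 6 is a severability clause and preserves every provision that can still be given independent effect. That leaves Clause 2, Clause 4, Clause 6, and Clause 7 in effect.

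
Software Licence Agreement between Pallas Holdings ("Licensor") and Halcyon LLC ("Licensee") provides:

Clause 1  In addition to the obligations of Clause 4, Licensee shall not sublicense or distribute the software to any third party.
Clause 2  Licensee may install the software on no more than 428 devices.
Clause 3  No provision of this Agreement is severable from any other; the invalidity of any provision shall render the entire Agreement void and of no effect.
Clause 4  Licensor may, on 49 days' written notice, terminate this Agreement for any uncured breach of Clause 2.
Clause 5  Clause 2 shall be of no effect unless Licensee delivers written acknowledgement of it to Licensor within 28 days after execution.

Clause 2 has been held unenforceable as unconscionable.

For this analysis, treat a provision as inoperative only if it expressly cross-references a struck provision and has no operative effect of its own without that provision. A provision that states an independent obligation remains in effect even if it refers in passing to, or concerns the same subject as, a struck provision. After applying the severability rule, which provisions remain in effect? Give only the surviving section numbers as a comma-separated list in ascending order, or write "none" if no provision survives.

Clause 2 is struck. The only function of Clause 4 is the termination right for breach of Clause 2, so it cannot stand once Clause 2 is removed. Clause 5 operates only by reference to Clause 2, so it falls with Clause 2. Clause 3 provides that the Agreement is not severable, so the invalidity of any one provision voids the entire Agreement. No provision of the Agreement survives.

none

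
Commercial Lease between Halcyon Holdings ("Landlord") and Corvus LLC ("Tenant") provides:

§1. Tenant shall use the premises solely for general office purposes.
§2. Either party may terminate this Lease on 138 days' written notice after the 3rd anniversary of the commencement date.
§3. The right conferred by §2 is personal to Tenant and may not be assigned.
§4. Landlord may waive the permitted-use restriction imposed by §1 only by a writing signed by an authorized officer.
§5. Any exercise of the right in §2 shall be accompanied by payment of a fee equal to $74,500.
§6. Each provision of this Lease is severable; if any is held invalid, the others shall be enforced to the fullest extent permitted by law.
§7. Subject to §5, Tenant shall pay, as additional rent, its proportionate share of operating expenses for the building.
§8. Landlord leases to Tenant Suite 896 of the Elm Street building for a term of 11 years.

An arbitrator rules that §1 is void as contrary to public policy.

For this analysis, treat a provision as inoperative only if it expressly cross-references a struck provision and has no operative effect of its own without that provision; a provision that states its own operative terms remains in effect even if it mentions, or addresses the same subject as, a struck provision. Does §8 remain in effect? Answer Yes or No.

Yes

§1 is struck. The only function of §4 is the waiver condition for §1, so it cannot stand once §1 is removed. §6 is a severability clause and preserves every provision that can still be given independent effect. The provisions still in force are §2, §3, §5, §6, §7, and §8. §8 is among the surviving provisions, so the answer is yes.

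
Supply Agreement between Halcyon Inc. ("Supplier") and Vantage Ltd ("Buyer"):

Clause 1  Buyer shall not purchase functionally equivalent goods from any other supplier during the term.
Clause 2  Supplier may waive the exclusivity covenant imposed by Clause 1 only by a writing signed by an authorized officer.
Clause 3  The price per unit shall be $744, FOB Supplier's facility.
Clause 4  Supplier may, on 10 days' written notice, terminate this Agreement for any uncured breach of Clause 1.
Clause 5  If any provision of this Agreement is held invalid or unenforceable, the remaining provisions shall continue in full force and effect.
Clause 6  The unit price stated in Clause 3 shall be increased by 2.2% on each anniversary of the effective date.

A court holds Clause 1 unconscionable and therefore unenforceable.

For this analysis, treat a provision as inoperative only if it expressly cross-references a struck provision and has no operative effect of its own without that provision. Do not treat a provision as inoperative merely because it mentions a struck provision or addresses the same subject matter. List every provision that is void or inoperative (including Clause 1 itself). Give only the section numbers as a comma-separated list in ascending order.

1, 2, 4

Clause 1 is struck. The only function of Clause 2 is the waiver condition for Clause 1, so it cannot stand once Clause 1 is removed. Clause 4 operates only by reference to Clause 1, so it falls with Clause 1. Under the severability clause in Clause 5, the remaining provisions continue in force. Clause 3, Clause 5, and Clause 6 remain in effect.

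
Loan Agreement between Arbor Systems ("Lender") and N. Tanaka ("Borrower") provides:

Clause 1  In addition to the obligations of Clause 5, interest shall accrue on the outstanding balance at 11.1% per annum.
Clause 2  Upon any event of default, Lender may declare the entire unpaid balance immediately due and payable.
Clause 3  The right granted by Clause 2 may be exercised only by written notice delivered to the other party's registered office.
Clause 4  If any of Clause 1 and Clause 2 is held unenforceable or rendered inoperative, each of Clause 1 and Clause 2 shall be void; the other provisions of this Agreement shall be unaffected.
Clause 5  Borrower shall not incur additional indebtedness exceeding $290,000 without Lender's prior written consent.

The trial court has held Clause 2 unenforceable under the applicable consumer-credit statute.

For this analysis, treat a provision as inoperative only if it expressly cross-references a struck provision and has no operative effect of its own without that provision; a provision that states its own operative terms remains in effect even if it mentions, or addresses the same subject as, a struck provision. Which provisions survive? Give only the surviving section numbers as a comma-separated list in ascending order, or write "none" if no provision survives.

Clause 2 is struck. Clause 3 operates only by reference to Clause 2, so it falls with Clause 2. Clause 4 declares Clause 1 and Clause 2 mutually dependent; since one of them has fallen, all of them are of no effect. That brings down Clause 1 as well. The remainder continues in force under Clause 4. The provisions still in force are Clause 4 and Clause 5.

4, 5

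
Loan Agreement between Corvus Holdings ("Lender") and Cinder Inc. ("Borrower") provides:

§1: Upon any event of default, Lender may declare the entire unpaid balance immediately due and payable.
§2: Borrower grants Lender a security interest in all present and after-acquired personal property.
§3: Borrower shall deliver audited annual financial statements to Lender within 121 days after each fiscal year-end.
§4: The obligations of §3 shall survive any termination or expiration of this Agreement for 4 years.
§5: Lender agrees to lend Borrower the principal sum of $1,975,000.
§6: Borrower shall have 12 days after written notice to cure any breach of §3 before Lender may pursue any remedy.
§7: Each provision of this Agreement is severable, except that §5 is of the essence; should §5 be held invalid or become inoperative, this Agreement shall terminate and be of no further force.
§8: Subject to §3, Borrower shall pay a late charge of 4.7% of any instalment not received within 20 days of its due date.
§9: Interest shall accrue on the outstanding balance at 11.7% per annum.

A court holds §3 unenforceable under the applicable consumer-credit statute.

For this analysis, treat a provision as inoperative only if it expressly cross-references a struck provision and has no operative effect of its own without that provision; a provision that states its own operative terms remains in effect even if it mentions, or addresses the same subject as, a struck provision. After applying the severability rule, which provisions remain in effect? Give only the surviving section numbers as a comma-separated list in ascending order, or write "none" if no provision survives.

§3 is struck. §4 operates only by reference to §3, so it falls with §3. §6 has no operative effect of its own apart from §3 and is therefore inoperative. §8 mentions §3 but its own obligation stands independently of §3, so §8 is not affected. §7 makes §5 an essential term, but §5 is unaffected, so the severability proviso in §7 preserves the remaining provisions. The provisions still in force are §1, §2, §5, §7, §8, and §9.

1, 2, 5, 7, 8, 9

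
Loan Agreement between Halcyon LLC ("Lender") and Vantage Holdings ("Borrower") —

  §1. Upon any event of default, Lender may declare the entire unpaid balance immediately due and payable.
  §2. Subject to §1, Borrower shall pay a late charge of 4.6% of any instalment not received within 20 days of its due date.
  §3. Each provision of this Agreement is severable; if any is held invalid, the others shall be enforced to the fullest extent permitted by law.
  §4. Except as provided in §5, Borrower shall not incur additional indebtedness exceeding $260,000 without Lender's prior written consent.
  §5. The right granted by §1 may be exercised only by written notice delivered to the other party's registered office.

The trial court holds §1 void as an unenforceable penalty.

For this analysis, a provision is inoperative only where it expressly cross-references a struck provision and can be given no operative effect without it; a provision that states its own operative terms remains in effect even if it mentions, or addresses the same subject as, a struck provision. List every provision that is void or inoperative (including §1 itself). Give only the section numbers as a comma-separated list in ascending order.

§1 is struck. §5 operates only by reference to §1, so it falls with §1. §4 mentions §5 but its own obligation stands independently of §5, so §4 is not affected. §2 mentions §1 but its own obligation stands independently of §1, so §2 is not affected. §3 is a severability clause and preserves every provision that can still be given independent effect. The provisions still in force are §2, §3, and §4.

1, 5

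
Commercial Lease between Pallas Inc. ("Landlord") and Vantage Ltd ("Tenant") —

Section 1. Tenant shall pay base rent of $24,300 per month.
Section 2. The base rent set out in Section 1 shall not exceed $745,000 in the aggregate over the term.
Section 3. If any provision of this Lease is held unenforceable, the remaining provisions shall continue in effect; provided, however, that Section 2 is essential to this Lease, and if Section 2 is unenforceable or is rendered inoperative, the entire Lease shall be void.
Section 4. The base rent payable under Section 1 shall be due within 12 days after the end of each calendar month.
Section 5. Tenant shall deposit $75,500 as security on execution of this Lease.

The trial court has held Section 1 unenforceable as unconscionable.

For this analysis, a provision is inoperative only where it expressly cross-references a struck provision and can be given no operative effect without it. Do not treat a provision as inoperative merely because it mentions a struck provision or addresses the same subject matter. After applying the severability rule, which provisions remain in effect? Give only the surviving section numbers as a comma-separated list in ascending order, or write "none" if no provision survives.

Section 1 is struck. Section 2 operates only by reference to Section 1, so it falls with Section 1. Section 4 operates only by reference to Section 1, so it falls with Section 1. Section 3 makes Section 2 an essential term, and Section 2 has been rendered inoperative by the cascade; under Section 3, the entire Lease is therefore void. No provision of the Lease survives.

none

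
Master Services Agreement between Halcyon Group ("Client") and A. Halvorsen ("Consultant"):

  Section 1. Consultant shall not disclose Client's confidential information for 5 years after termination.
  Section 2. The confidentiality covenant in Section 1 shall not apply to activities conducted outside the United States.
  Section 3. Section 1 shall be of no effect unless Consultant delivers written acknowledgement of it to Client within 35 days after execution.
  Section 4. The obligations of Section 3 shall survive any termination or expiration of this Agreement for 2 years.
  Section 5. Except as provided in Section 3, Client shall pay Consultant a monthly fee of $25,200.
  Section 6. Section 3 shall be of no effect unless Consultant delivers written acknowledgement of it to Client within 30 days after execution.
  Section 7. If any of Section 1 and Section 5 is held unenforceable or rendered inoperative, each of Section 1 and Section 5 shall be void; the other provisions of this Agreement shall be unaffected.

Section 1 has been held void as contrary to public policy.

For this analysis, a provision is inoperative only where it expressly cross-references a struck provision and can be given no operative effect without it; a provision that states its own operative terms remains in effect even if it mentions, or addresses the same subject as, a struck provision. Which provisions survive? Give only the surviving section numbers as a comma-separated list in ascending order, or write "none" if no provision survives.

Section 1 is struck. Section 2 has no operative effect of its own apart from Section 1 and is therefore inoperative. Section 3 merely fixes the acknowledgement condition for Section 1; with Section 1 gone it has nothing to operate on and falls away. Section 4 has no operative effect of its own apart from Section 3 and is therefore inoperative. Section 6 has no operative effect of its own apart from Section 3 and is therefore inoperative. Section 7 declares Section 1 and Section 5 mutually dependent; since one of them has fallen, all of them are of no effect. That brings down Section 5 as well. The remainder continues in force under Section 7. Only Section 7 remains in effect.

7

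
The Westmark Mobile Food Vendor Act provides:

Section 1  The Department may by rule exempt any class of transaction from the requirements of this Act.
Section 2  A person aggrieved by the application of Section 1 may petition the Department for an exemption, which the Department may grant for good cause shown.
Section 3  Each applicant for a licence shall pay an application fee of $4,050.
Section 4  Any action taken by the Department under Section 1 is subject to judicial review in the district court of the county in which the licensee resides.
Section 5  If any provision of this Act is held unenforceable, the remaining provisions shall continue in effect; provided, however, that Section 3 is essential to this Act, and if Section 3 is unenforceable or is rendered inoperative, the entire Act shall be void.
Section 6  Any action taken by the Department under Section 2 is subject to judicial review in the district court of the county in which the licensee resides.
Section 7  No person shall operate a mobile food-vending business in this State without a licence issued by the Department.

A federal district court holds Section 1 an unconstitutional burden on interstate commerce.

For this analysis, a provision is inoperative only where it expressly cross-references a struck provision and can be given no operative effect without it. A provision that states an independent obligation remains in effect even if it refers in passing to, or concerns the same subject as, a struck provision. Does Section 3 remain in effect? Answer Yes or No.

Section 1 is struck. Section 2 operates only by reference to Section 1, so it falls with Section 1. The only function of Section 4 is the judicial-review right for Section 1, so it cannot stand once Section 1 is removed. Section 6 has no operative effect of its own apart from Section 2 and is therefore inoperative. Section 5 makes Section 3 an essential term, but Section 3 is unaffected, so the severability proviso in Section 5 preserves the remaining provisions. The provisions still in force are Section 3, Section 5, and Section 7. Section 3 is among the surviving provisions, so the answer is yes.

Yes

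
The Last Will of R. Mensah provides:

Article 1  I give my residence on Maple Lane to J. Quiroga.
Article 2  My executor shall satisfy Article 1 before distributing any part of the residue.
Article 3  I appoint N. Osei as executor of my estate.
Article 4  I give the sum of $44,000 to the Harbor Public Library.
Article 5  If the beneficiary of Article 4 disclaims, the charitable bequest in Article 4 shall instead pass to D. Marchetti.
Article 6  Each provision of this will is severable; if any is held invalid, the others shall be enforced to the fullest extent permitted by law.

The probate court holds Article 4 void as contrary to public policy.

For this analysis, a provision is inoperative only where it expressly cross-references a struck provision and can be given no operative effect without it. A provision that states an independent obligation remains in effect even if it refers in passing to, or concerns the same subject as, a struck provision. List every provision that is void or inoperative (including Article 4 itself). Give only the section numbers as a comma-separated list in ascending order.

Article 4 is struck. Article 5 operates only by reference to Article 4, so it falls with Article 4. Article 6 is a severability clause and preserves every provision that can still be given independent effect. Article 1, Article 2, Article 3, and Article 6 remain in effect.

4, 5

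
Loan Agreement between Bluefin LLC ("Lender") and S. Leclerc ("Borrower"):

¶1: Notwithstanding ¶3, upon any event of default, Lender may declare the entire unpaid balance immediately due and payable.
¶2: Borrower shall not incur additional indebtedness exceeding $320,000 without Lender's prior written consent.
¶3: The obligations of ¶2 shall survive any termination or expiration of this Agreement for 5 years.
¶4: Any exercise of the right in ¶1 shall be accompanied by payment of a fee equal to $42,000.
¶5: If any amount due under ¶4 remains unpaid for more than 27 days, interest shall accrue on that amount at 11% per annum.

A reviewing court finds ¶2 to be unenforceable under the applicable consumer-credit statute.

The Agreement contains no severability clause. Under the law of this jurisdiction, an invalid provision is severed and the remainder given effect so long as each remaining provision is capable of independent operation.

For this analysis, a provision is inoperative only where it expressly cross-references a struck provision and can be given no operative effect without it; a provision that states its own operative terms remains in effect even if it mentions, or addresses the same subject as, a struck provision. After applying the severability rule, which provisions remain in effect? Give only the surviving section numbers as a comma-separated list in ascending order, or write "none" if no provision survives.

1, 4, 5

¶2 is struck. ¶3 merely fixes the survival period for ¶2; with ¶2 gone it has nothing to operate on and falls away. ¶1 mentions ¶3 but its own obligation stands independently of ¶3, so ¶1 is not affected. With no severability clause, the stated default rule severs what cannot stand and enforces each remaining provision that can operate on its own. ¶1, ¶4, and ¶5 remain in effect.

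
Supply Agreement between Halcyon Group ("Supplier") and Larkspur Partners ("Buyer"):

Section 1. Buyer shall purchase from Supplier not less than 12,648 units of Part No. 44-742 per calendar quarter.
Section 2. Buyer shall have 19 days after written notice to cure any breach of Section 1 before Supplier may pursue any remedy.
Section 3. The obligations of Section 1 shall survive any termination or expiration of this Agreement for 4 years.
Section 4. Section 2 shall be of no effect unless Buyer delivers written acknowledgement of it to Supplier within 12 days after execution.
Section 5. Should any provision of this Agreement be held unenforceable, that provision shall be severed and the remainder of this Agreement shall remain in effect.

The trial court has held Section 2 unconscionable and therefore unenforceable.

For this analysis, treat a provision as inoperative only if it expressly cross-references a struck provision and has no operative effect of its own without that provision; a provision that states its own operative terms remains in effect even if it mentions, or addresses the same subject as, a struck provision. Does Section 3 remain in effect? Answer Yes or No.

Section 2 is struck. Section 4 merely fixes the acknowledgement condition for Section 2; with Section 2 gone it has nothing to operate on and falls away. Under the severability clause in Section 5, the remaining provisions continue in force. The provisions still in force are Section 1, Section 3, and Section 5. Section 3 is among the surviving provisions, so the answer is yes.

Yes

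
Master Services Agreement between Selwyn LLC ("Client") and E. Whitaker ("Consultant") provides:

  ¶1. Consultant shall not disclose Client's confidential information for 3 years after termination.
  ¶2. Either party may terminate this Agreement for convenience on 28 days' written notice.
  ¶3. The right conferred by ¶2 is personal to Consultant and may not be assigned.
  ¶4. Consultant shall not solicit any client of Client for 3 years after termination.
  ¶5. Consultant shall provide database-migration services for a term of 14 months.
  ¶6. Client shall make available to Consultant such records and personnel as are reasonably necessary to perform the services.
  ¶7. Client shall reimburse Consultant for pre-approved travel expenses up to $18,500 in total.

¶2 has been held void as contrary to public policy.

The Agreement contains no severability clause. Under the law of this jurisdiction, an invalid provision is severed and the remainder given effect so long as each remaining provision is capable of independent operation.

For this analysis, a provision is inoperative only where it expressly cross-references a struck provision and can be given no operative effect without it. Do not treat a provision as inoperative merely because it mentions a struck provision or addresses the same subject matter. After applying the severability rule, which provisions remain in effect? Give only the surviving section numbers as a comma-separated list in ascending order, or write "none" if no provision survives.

1, 4, 5, 6, 7

¶2 is struck. The only function of ¶3 is the non-assignment of ¶2, so it cannot stand once ¶2 is removed. With no severability clause, the stated default rule severs what cannot stand and enforces each remaining provision that can operate on its own. That leaves ¶1, ¶4, ¶5, ¶6, and ¶7 in effect.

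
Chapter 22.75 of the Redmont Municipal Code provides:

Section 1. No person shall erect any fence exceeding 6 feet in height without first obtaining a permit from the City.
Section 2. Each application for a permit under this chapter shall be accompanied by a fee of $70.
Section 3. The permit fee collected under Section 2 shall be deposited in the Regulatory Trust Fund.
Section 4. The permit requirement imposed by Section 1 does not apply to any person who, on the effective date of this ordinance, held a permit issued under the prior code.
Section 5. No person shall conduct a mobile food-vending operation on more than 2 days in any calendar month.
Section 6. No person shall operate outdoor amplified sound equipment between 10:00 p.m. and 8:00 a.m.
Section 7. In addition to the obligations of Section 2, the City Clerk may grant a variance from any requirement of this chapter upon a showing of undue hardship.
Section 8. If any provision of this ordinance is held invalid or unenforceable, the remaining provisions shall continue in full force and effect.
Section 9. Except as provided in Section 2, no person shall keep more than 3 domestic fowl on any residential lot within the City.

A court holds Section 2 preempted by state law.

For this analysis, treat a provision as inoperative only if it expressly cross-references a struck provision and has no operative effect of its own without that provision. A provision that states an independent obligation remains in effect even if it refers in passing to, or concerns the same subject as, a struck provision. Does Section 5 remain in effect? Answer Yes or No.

Yes

Section 2 is struck. Section 3 has no operative effect of its own apart from Section 2 and is therefore inoperative. Section 9 mentions Section 2 but its own obligation stands independently of Section 2, so Section 9 is not affected. Although Section 7 refers to Section 2, its operative terms do not depend on Section 2, so it remains in effect. Under the severability clause in Section 8, the remaining provisions continue in force. That leaves Section 1, Section 4, Section 5, Section 6, Section 7, Section 8, and Section 9 in effect. Section 5 is among the surviving provisions, so the answer is yes.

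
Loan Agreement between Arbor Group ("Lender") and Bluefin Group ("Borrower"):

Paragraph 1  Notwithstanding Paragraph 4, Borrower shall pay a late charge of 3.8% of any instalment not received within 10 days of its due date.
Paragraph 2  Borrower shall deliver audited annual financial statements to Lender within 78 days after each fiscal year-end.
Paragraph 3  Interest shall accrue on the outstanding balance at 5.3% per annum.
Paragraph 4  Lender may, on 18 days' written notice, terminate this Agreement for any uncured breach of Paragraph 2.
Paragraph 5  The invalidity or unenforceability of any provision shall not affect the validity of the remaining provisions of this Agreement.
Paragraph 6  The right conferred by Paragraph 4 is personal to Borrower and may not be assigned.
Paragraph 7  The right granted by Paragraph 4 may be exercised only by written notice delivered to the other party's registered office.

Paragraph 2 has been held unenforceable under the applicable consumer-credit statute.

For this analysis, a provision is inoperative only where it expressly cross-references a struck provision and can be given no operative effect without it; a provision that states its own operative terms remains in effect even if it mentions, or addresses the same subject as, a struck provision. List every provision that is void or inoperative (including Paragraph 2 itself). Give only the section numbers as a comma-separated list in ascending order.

2, 4, 6, 7

Paragraph 2 is struck. Paragraph 4 operates only by reference to Paragraph 2, so it falls with Paragraph 2. The only function of Paragraph 6 is the non-assignment of Paragraph 4, so it cannot stand once Paragraph 4 is removed. Paragraph 7 has no operative effect of its own apart from Paragraph 4 and is therefore inoperative. Although Paragraph 1 refers to Paragraph 4, its operative terms do not depend on Paragraph 4, so it remains in effect. Under the severability clause in Paragraph 5, the remaining provisions continue in force. That leaves Paragraph 1, Paragraph 3, and Paragraph 5 in effect.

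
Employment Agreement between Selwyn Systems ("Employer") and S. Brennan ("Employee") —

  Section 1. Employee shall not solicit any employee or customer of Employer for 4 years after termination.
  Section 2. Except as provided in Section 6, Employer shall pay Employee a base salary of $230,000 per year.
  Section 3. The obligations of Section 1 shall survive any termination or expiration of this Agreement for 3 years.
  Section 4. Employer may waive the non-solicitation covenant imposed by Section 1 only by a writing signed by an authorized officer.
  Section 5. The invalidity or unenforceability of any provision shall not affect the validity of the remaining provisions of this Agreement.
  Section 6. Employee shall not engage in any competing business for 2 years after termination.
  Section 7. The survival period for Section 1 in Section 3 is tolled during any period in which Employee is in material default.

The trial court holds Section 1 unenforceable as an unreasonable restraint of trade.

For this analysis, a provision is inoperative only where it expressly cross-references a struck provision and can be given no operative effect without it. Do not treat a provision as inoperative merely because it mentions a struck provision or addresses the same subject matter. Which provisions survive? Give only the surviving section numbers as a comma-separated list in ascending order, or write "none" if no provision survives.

2, 5, 6

Section 1 is struck. Section 3 operates only by reference to Section 1, so it falls with Section 1. Section 4 has no operative effect of its own apart from Section 1 and is therefore inoperative. Section 7 has no operative effect of its own apart from Section 3 and is therefore inoperative. Section 5 is a severability clause and preserves every provision that can still be given independent effect. That leaves Section 2, Section 5, and Section 6 in effect.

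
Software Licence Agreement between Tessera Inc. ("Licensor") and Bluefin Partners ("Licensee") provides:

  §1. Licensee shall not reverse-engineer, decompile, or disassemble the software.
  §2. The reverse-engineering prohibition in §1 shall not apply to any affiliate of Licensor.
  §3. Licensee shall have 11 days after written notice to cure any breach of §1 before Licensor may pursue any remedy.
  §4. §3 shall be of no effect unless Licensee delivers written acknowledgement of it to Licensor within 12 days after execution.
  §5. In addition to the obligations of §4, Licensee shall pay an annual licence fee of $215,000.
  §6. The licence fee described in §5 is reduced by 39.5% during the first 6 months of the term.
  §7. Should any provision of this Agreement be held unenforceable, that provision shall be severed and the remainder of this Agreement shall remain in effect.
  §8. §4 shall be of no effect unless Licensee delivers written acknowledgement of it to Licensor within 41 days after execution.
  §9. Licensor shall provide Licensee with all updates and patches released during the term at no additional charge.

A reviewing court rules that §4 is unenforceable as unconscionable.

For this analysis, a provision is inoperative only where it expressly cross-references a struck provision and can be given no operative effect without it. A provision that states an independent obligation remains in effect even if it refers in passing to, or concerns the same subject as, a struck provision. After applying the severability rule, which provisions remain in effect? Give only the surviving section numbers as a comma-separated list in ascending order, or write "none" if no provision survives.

§4 is struck. §8 operates only by reference to §4, so it falls with §4. §5 mentions §4 but its own obligation stands independently of §4, so §5 is not affected. §7 is a severability clause and preserves every provision that can still be given independent effect. The provisions still in force are §1, §2, §3, §5, §6, §7, and §9.

1, 2, 3, 5, 6, 7, 9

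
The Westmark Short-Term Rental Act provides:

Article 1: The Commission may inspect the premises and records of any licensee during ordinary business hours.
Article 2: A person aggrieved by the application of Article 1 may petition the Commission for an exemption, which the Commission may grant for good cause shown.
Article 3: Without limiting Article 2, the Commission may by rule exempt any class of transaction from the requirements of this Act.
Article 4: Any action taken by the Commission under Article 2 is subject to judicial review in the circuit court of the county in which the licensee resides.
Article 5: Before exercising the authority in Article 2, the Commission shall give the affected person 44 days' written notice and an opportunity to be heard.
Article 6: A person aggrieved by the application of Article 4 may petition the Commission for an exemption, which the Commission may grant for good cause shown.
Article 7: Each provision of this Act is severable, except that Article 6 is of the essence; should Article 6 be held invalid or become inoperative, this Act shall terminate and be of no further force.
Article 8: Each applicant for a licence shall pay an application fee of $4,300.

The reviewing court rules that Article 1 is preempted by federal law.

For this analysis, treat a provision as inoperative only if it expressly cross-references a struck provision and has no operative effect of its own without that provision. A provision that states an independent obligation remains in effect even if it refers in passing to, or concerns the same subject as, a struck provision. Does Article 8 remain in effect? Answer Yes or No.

Article 1 is struck. Article 2 has no operative effect of its own apart from Article 1 and is therefore inoperative. Article 4 operates only by reference to Article 2, so it falls with Article 2. Article 5 operates only by reference to Article 2, so it falls with Article 2. The only function of Article 6 is the exemption procedure for Article 4, so it cannot stand once Article 4 is removed. Article 7 makes Article 6 an essential term, and Article 6 has been rendered inoperative by the cascade; under Article 7, the entire Act is therefore void. No provision of the Act survives. Article 8 is among the inoperative provisions, so the answer is no.

No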